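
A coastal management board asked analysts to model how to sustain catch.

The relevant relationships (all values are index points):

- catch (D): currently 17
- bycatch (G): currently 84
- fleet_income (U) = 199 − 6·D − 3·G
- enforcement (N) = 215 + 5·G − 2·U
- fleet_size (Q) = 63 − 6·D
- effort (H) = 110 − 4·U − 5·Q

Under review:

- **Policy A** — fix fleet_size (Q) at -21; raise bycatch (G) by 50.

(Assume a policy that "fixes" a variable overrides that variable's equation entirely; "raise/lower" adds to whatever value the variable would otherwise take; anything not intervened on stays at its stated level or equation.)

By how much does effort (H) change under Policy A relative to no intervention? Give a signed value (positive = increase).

Baseline:
  D = 17
  G = 84
  U = 199 − 6·17 − 3·84 = -155
  Q = 63 − 6·17 = -39
  H = 110 − 4·(-155) − 5·(-39) = 925
Policy A (Q := -21, G + 50):
  D = 17
  G = 84 + 50 = 134
  U = 199 − 6·17 − 3·134 = -305
  Q = -21
  H = 110 − 4·(-305) − 5·(-21) = 1435
Change in H: 1435 − 925 = 510

510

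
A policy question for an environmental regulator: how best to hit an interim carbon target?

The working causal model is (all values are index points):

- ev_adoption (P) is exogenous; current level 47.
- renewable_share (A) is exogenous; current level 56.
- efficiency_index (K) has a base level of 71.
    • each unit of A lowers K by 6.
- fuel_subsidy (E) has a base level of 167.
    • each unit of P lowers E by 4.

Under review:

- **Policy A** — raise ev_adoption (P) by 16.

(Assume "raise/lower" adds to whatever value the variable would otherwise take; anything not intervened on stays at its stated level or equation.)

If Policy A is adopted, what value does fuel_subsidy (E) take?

Policy A (P + 16):
  P = 47 + 16 = 63
  E = 167 − 4·63 = -85

-85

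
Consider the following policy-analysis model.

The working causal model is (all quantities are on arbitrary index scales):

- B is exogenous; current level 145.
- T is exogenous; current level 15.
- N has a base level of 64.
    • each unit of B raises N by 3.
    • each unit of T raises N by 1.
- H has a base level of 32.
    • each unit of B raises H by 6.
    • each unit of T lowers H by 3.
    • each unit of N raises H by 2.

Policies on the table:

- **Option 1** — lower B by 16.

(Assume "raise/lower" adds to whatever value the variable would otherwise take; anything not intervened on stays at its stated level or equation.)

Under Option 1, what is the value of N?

Option 1 (B − 16):
  B = 145 − 16 = 129
  T = 15
  N = 64 + 3·129 + 15 = 466

466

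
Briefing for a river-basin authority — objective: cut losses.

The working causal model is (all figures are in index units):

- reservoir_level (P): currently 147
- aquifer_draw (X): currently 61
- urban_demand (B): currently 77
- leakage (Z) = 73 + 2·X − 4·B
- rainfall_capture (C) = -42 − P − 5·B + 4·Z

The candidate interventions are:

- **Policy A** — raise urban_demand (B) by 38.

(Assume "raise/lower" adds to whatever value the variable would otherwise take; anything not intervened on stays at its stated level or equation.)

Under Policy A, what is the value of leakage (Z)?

Policy A (B + 38):
  X = 61
  B = 77 + 38 = 115
  Z = 73 + 2·61 − 4·115 = -265

-265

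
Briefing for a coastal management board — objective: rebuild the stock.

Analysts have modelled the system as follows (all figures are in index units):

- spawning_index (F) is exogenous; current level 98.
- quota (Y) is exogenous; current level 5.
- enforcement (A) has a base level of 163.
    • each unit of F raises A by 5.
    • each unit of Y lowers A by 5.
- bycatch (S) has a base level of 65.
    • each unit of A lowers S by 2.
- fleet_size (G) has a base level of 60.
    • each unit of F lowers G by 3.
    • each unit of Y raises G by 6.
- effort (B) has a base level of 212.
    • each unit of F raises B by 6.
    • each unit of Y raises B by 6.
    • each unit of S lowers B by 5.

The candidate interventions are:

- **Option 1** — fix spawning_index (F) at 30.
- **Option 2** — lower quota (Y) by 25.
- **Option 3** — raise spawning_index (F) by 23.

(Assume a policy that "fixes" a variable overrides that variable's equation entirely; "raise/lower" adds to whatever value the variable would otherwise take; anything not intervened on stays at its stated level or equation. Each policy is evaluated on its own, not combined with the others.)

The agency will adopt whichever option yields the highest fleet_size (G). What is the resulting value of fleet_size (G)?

0

Option 1 (F := 30):
  F = 30
  Y = 5
  G = 60 − 3·30 + 6·5 = 0
Option 2 (Y − 25):
  F = 98
  Y = 5 − 25 = -20
  G = 60 − 3·98 + 6·(-20) = -354
Option 3 (F + 23):
  F = 98 + 23 = 121
  Y = 5
  G = 60 − 3·121 + 6·5 = -273
Comparing — Option 1: G=0, Option 2: G=-354, Option 3: G=-273. Highest is 0 (Option 1).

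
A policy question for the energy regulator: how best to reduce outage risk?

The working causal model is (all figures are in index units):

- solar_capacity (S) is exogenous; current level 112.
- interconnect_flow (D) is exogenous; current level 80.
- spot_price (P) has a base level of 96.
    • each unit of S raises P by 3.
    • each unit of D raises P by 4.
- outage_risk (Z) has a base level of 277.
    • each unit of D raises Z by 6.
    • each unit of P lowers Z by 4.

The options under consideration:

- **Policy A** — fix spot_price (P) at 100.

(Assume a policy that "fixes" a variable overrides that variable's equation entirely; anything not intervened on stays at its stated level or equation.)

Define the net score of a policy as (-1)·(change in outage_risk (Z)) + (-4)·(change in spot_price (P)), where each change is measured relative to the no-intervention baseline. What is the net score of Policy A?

Baseline:
  S = 112
  D = 80
  P = 96 + 3·112 + 4·80 = 752
  Z = 277 + 6·80 − 4·752 = -2251
Policy A (P := 100):
  S = 112
  D = 80
  P = 100
  Z = 277 + 6·80 − 4·100 = 357
ΔZ = 357 − (-2251) = 2608; ΔP = 100 − 752 = -652
Score = (-1)·2608 + (-4)·(-652) = 0

0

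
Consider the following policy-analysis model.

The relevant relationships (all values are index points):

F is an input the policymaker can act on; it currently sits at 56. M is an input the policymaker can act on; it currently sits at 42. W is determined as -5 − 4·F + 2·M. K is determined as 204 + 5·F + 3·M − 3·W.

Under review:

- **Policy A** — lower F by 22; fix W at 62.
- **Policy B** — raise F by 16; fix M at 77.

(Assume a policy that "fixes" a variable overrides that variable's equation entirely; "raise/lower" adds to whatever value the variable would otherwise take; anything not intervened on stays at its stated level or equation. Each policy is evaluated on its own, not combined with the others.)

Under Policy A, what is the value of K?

Policy A (F − 22, W := 62):
  F = 56 − 22 = 34
  M = 42
  W = 62
  K = 204 + 5·34 + 3·42 − 3·62 = 314

314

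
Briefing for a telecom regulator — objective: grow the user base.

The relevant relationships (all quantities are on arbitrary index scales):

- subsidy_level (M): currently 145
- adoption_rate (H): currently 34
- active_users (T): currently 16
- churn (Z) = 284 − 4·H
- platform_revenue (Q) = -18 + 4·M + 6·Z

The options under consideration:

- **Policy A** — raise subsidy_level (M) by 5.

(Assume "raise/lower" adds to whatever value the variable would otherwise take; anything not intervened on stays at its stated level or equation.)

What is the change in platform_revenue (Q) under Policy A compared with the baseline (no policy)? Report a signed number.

Baseline:
  M = 145
  H = 34
  Z = 284 − 4·34 = 148
  Q = -18 + 4·145 + 6·148 = 1450
Policy A (M + 5):
  M = 145 + 5 = 150
  H = 34
  Z = 284 − 4·34 = 148
  Q = -18 + 4·150 + 6·148 = 1470
Change in Q: 1470 − 1450 = 20

20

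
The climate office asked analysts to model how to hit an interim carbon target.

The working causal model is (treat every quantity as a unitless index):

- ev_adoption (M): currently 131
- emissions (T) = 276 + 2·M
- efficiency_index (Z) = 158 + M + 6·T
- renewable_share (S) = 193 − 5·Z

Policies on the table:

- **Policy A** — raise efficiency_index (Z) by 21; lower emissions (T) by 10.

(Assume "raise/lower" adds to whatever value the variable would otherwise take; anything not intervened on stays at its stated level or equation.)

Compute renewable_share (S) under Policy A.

-17197

Policy A (Z + 21, T − 10):
  M = 131
  T = 276 + 2·131 (−10 from intervention) = 528
  Z = 158 + 131 + 6·528 (+21 from intervention) = 3478
  S = 193 − 5·3478 = -17197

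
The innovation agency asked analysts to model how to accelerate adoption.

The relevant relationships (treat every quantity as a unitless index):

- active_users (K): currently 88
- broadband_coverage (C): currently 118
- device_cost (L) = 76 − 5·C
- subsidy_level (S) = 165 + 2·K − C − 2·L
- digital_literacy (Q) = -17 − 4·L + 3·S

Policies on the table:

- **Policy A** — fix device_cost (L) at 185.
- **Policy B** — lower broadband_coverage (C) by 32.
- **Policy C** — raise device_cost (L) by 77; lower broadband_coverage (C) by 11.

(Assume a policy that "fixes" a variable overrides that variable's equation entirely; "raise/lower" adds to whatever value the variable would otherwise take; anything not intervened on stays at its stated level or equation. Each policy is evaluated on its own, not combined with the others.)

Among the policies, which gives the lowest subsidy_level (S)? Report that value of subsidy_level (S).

-147

Policy A (L := 185):
  K = 88
  C = 118
  L = 185
  S = 165 + 2·88 − 118 − 2·185 = -147
Policy B (C − 32):
  K = 88
  C = 118 − 32 = 86
  L = 76 − 5·86 = -354
  S = 165 + 2·88 − 86 − 2·(-354) = 963
Policy C (L + 77, C − 11):
  K = 88
  C = 118 − 11 = 107
  L = 76 − 5·107 (+77 from intervention) = -382
  S = 165 + 2·88 − 107 − 2·(-382) = 998
Comparing — Policy A: S=-147, Policy B: S=963, Policy C: S=998. Lowest is -147 (Policy A).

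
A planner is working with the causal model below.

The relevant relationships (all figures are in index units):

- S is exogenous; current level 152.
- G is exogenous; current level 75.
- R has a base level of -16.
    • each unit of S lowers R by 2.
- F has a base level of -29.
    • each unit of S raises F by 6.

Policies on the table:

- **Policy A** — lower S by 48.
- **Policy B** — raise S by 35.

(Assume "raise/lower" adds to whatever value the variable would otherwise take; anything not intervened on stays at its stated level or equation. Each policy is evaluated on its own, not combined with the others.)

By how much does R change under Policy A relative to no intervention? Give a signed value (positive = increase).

Baseline:
  S = 152
  R = -16 − 2·152 = -320
Policy A (S − 48):
  S = 152 − 48 = 104
  R = -16 − 2·104 = -224
Change in R: -224 − (-320) = 96

96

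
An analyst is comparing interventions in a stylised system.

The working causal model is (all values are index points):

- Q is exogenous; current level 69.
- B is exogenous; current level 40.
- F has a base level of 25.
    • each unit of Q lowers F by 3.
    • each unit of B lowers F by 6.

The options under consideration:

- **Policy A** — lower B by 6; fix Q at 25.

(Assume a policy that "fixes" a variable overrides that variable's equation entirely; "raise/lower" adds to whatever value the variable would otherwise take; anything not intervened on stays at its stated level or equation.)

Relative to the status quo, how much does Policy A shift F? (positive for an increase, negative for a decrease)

Baseline:
  Q = 69
  B = 40
  F = 25 − 3·69 − 6·40 = -422
Policy A (B − 6, Q := 25):
  Q = 25
  B = 40 − 6 = 34
  F = 25 − 3·25 − 6·34 = -254
Change in F: -254 − (-422) = 168

168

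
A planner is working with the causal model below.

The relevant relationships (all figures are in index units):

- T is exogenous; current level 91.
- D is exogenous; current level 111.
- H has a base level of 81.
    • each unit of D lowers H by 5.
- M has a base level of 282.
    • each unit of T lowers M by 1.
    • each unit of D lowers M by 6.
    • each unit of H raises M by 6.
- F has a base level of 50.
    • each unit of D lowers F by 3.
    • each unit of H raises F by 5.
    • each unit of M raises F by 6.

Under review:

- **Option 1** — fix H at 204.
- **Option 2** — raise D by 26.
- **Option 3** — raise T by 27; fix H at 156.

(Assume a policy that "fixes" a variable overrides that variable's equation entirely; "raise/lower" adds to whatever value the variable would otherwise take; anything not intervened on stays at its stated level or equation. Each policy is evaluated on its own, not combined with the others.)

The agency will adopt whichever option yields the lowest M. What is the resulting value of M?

-4255

Option 1 (H := 204):
  T = 91
  D = 111
  H = 204
  M = 282 − 91 − 6·111 + 6·204 = 749
Option 2 (D + 26):
  T = 91
  D = 111 + 26 = 137
  H = 81 − 5·137 = -604
  M = 282 − 91 − 6·137 + 6·(-604) = -4255
Option 3 (T + 27, H := 156):
  T = 91 + 27 = 118
  D = 111
  H = 156
  M = 282 − 118 − 6·111 + 6·156 = 434
Comparing — Option 1: M=749, Option 2: M=-4255, Option 3: M=434. Lowest is -4255 (Option 2).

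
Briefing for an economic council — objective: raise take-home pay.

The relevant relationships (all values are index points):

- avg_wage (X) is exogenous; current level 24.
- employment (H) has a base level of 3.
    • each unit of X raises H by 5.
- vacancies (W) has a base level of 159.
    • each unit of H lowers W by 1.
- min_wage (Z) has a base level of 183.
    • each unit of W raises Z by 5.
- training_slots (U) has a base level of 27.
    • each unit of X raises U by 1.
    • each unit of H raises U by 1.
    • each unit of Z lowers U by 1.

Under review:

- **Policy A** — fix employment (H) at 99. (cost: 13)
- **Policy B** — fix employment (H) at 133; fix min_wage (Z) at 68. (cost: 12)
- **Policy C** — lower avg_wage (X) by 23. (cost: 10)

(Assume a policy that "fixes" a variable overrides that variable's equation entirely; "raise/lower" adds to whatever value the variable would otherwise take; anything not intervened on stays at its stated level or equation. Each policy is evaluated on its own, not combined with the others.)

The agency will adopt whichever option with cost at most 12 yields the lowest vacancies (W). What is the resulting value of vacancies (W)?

26

Policy B (H := 133, Z := 68):
  X = 24
  H = 133
  W = 159 − 133 = 26
Policy C (X − 23):
  X = 24 − 23 = 1
  H = 3 + 5·1 = 8
  W = 159 − 8 = 151
Comparing — Policy B: W=26, Policy C: W=151. Lowest is 26 (Policy B).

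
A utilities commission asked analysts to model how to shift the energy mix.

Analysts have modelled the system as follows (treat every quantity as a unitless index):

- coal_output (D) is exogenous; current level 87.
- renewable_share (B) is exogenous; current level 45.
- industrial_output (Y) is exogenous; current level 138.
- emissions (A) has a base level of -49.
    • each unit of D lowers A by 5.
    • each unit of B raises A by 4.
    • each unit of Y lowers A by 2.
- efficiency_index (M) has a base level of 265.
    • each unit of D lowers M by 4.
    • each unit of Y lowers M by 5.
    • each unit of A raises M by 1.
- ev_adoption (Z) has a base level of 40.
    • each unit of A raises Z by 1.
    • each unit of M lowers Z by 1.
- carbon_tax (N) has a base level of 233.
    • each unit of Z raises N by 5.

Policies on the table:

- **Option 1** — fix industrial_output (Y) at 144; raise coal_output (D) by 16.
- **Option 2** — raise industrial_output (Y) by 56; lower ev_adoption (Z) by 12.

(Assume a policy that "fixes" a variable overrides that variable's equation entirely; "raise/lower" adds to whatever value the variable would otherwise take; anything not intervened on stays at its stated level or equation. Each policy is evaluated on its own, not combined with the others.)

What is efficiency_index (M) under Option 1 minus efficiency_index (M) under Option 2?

Option 1 (Y := 144, D + 16):
  D = 87 + 16 = 103
  B = 45
  Y = 144
  A = -49 − 5·103 + 4·45 − 2·144 = -672
  M = 265 − 4·103 − 5·144 + (-672) = -1539
Option 2 (Y + 56, Z − 12):
  D = 87
  B = 45
  Y = 138 + 56 = 194
  A = -49 − 5·87 + 4·45 − 2·194 = -692
  M = 265 − 4·87 − 5·194 + (-692) = -1745
M: -1539 − (-1745) = 206

206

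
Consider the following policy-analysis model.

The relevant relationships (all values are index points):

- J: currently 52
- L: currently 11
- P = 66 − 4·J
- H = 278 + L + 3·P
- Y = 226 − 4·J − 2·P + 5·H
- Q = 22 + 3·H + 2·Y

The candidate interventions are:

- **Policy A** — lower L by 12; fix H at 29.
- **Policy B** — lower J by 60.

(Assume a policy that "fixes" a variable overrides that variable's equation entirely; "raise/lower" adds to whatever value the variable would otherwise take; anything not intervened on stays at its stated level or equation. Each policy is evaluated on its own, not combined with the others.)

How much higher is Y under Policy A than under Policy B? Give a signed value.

Policy A (L − 12, H := 29):
  J = 52
  L = 11 − 12 = -1
  P = 66 − 4·52 = -142
  H = 29
  Y = 226 − 4·52 − 2·(-142) + 5·29 = 447
Policy B (J − 60):
  J = 52 − 60 = -8
  L = 11
  P = 66 − 4·(-8) = 98
  H = 278 + 11 + 3·98 = 583
  Y = 226 − 4·(-8) − 2·98 + 5·583 = 2977
Y: 447 − 2977 = -2530

-2530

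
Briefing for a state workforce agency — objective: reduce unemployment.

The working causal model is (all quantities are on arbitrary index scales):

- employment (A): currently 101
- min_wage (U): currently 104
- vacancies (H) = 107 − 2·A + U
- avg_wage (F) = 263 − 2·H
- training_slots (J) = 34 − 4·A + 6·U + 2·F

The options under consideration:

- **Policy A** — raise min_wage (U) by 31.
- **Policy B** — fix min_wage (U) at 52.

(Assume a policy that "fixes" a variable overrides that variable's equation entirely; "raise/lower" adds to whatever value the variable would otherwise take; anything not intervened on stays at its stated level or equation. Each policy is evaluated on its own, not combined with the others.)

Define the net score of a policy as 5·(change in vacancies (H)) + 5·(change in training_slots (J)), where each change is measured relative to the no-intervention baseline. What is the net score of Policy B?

-780

Baseline:
  A = 101
  U = 104
  H = 107 − 2·101 + 104 = 9
  F = 263 − 2·9 = 245
  J = 34 − 4·101 + 6·104 + 2·245 = 744
Policy B (U := 52):
  A = 101
  U = 52
  H = 107 − 2·101 + 52 = -43
  F = 263 − 2·(-43) = 349
  J = 34 − 4·101 + 6·52 + 2·349 = 640
ΔH = -43 − 9 = -52; ΔJ = 640 − 744 = -104
Score = 5·(-52) + 5·(-104) = -780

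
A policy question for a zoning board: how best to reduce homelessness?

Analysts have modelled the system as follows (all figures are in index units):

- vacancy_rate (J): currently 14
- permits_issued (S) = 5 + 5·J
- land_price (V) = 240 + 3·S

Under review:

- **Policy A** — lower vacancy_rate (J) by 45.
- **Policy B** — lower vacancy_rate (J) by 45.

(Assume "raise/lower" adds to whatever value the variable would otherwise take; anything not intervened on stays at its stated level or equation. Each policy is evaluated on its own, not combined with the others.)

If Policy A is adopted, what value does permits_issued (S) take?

-150

Policy A (J − 45):
  J = 14 − 45 = -31
  S = 5 + 5·(-31) = -150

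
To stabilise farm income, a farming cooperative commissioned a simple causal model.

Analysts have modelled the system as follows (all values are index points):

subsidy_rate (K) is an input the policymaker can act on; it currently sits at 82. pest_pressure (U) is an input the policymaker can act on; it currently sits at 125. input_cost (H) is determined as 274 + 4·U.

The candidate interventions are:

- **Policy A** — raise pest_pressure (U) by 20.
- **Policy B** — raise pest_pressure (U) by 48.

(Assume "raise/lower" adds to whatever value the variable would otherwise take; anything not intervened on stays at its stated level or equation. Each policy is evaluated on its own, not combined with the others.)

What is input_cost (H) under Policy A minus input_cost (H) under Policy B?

Policy A (U + 20):
  U = 125 + 20 = 145
  H = 274 + 4·145 = 854
Policy B (U + 48):
  U = 125 + 48 = 173
  H = 274 + 4·173 = 966
H: 854 − 966 = -112

-112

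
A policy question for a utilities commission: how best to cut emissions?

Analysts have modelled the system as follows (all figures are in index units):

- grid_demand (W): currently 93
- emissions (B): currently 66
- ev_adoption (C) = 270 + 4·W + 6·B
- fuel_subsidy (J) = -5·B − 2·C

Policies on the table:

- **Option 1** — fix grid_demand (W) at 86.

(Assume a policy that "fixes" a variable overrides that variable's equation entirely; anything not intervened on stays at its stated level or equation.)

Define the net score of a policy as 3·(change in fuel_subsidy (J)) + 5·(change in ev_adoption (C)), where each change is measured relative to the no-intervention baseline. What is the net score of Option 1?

28

Baseline:
  W = 93
  B = 66
  C = 270 + 4·93 + 6·66 = 1038
  J = 0 − 5·66 − 2·1038 = -2406
Option 1 (W := 86):
  W = 86
  B = 66
  C = 270 + 4·86 + 6·66 = 1010
  J = 0 − 5·66 − 2·1010 = -2350
ΔJ = -2350 − (-2406) = 56; ΔC = 1010 − 1038 = -28
Score = 3·56 + 5·(-28) = 28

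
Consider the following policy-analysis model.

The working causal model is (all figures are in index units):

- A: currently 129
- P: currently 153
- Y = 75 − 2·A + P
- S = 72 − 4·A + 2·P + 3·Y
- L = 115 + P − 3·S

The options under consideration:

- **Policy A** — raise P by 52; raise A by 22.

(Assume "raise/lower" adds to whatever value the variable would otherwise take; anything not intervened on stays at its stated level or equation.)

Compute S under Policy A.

Policy A (P + 52, A + 22):
  A = 129 + 22 = 151
  P = 153 + 52 = 205
  Y = 75 − 2·151 + 205 = -22
  S = 72 − 4·151 + 2·205 + 3·(-22) = -188

-188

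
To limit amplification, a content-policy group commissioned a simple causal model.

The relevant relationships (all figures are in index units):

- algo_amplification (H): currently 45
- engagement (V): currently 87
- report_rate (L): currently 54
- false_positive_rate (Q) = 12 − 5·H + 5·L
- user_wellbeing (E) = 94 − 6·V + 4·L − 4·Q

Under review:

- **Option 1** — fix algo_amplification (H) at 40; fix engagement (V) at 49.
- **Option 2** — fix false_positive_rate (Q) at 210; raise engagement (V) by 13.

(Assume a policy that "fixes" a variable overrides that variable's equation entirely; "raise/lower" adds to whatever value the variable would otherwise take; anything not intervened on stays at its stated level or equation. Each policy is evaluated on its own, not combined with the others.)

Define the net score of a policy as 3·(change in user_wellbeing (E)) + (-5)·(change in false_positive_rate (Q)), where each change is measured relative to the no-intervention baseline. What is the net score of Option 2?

Baseline:
  H = 45
  V = 87
  L = 54
  Q = 12 − 5·45 + 5·54 = 57
  E = 94 − 6·87 + 4·54 − 4·57 = -440
Option 2 (Q := 210, V + 13):
  H = 45
  V = 87 + 13 = 100
  L = 54
  Q = 210
  E = 94 − 6·100 + 4·54 − 4·210 = -1130
ΔE = -1130 − (-440) = -690; ΔQ = 210 − 57 = 153
Score = 3·(-690) + (-5)·153 = -2835

-2835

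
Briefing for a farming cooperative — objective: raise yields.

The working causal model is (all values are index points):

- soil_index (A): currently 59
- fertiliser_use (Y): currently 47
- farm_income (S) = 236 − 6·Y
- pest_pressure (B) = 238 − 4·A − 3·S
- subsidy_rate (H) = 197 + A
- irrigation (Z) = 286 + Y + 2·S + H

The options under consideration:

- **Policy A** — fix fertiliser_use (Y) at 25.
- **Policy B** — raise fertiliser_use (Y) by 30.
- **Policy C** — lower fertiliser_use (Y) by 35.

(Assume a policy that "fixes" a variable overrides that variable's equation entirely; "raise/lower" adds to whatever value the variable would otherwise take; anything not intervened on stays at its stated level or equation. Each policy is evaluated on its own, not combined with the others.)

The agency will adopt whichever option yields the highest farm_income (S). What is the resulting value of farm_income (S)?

164

Policy A (Y := 25):
  Y = 25
  S = 236 − 6·25 = 86
Policy B (Y + 30):
  Y = 47 + 30 = 77
  S = 236 − 6·77 = -226
Policy C (Y − 35):
  Y = 47 − 35 = 12
  S = 236 − 6·12 = 164
Comparing — Policy A: S=86, Policy B: S=-226, Policy C: S=164. Highest is 164 (Policy C).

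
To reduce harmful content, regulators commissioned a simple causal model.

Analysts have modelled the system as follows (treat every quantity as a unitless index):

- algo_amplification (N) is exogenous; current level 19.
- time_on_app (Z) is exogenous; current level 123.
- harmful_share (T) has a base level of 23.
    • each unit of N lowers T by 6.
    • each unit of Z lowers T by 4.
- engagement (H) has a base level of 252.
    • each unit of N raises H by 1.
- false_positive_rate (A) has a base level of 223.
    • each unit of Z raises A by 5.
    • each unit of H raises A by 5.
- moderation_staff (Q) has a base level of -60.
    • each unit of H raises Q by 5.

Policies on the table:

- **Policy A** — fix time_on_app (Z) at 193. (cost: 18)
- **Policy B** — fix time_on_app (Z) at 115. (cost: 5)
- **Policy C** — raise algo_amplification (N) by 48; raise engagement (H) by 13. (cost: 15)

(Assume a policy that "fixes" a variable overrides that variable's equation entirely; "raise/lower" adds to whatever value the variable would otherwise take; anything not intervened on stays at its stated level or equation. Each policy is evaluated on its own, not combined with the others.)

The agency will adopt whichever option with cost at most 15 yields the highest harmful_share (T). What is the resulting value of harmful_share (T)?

Policy B (Z := 115):
  N = 19
  Z = 115
  T = 23 − 6·19 − 4·115 = -551
Policy C (N + 48, H + 13):
  N = 19 + 48 = 67
  Z = 123
  T = 23 − 6·67 − 4·123 = -871
Comparing — Policy B: T=-551, Policy C: T=-871. Highest is -551 (Policy B).

-551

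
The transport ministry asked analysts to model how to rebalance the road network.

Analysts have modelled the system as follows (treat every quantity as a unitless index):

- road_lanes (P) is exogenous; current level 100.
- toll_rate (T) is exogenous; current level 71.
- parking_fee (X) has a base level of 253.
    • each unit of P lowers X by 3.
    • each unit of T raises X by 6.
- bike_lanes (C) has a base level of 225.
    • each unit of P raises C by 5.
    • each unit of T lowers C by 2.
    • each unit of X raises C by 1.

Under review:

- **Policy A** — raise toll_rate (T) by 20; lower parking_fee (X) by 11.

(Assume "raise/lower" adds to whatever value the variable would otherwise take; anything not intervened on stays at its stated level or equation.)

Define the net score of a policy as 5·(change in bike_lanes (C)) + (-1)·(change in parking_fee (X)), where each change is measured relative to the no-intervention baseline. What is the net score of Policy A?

236

Baseline:
  P = 100
  T = 71
  X = 253 − 3·100 + 6·71 = 379
  C = 225 + 5·100 − 2·71 + 379 = 962
Policy A (T + 20, X − 11):
  P = 100
  T = 71 + 20 = 91
  X = 253 − 3·100 + 6·91 (−11 from intervention) = 488
  C = 225 + 5·100 − 2·91 + 488 = 1031
ΔC = 1031 − 962 = 69; ΔX = 488 − 379 = 109
Score = 5·69 + (-1)·109 = 236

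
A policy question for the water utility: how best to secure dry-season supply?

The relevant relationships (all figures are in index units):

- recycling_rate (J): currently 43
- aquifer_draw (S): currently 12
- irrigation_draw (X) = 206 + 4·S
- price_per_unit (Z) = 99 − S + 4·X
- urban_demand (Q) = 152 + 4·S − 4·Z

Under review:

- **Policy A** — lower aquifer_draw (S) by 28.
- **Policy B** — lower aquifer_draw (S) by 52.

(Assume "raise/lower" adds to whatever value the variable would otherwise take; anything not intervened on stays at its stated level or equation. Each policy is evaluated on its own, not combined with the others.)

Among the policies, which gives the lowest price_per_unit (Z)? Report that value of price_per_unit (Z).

323

Policy A (S − 28):
  S = 12 − 28 = -16
  X = 206 + 4·(-16) = 142
  Z = 99 − (-16) + 4·142 = 683
Policy B (S − 52):
  S = 12 − 52 = -40
  X = 206 + 4·(-40) = 46
  Z = 99 − (-40) + 4·46 = 323
Comparing — Policy A: Z=683, Policy B: Z=323. Lowest is 323 (Policy B).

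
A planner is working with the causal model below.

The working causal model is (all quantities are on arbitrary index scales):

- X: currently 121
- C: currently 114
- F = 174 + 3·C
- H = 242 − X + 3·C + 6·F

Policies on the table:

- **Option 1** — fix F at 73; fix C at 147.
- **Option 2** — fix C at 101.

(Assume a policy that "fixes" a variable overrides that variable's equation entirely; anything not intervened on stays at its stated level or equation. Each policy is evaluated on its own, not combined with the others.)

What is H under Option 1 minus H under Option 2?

-2286

Option 1 (F := 73, C := 147):
  X = 121
  C = 147
  F = 73
  H = 242 − 121 + 3·147 + 6·73 = 1000
Option 2 (C := 101):
  X = 121
  C = 101
  F = 174 + 3·101 = 477
  H = 242 − 121 + 3·101 + 6·477 = 3286
H: 1000 − 3286 = -2286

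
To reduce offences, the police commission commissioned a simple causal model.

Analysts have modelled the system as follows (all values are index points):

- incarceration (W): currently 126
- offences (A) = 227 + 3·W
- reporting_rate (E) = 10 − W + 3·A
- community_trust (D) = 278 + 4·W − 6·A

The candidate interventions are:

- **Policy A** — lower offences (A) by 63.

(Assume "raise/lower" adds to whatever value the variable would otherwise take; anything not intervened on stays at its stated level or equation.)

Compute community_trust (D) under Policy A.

Policy A (A − 63):
  W = 126
  A = 227 + 3·126 (−63 from intervention) = 542
  D = 278 + 4·126 − 6·542 = -2470

-2470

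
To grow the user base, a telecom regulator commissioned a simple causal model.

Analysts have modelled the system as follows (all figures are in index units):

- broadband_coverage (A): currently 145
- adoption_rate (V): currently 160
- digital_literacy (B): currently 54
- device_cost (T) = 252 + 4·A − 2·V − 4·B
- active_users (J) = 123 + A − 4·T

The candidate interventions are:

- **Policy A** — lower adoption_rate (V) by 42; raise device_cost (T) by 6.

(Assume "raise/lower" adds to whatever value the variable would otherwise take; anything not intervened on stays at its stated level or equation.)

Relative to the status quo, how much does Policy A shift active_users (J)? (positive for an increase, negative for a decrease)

-360

Baseline:
  A = 145
  V = 160
  B = 54
  T = 252 + 4·145 − 2·160 − 4·54 = 296
  J = 123 + 145 − 4·296 = -916
Policy A (V − 42, T + 6):
  A = 145
  V = 160 − 42 = 118
  B = 54
  T = 252 + 4·145 − 2·118 − 4·54 (+6 from intervention) = 386
  J = 123 + 145 − 4·386 = -1276
Change in J: -1276 − (-916) = -360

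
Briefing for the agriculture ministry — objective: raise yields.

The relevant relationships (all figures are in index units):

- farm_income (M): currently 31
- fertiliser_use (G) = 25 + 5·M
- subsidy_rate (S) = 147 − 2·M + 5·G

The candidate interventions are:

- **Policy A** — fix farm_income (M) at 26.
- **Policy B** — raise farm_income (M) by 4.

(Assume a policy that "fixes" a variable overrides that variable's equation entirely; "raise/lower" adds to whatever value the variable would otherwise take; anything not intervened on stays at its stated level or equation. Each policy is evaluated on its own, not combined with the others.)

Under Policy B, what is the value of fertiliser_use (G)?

Policy B (M + 4):
  M = 31 + 4 = 35
  G = 25 + 5·35 = 200

200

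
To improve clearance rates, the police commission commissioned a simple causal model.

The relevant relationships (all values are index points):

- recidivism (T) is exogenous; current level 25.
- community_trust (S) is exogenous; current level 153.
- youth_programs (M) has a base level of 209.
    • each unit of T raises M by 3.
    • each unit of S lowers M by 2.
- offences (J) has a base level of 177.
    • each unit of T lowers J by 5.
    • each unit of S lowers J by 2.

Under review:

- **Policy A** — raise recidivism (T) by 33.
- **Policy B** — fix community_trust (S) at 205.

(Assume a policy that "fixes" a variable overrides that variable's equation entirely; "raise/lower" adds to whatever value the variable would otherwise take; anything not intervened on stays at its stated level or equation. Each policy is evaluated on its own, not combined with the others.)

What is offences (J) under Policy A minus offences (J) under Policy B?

-61

Policy A (T + 33):
  T = 25 + 33 = 58
  S = 153
  J = 177 − 5·58 − 2·153 = -419
Policy B (S := 205):
  T = 25
  S = 205
  J = 177 − 5·25 − 2·205 = -358
J: -419 − (-358) = -61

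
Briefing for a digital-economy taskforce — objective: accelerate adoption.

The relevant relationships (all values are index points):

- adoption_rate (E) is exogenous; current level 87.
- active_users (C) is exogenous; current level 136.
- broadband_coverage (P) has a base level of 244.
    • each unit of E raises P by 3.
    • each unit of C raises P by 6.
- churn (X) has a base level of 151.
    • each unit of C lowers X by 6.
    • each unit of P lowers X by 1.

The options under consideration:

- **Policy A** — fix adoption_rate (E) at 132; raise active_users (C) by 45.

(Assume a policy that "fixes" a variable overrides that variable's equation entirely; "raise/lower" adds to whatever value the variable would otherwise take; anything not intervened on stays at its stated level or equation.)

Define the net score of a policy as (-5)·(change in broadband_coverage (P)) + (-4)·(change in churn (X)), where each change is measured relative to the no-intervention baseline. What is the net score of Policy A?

Baseline:
  E = 87
  C = 136
  P = 244 + 3·87 + 6·136 = 1321
  X = 151 − 6·136 − 1321 = -1986
Policy A (E := 132, C + 45):
  E = 132
  C = 136 + 45 = 181
  P = 244 + 3·132 + 6·181 = 1726
  X = 151 − 6·181 − 1726 = -2661
ΔP = 1726 − 1321 = 405; ΔX = -2661 − (-1986) = -675
Score = (-5)·405 + (-4)·(-675) = 675

675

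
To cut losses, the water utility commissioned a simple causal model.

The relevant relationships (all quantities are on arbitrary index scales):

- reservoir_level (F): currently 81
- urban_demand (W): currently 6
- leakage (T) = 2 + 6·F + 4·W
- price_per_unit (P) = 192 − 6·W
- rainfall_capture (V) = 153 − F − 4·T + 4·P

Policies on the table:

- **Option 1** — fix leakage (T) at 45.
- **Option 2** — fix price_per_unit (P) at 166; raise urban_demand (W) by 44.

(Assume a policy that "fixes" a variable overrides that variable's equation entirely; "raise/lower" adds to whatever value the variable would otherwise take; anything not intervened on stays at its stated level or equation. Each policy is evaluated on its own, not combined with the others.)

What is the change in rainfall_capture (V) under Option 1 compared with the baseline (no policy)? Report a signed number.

1868

Baseline:
  F = 81
  W = 6
  T = 2 + 6·81 + 4·6 = 512
  P = 192 − 6·6 = 156
  V = 153 − 81 − 4·512 + 4·156 = -1352
Option 1 (T := 45):
  F = 81
  W = 6
  T = 45
  P = 192 − 6·6 = 156
  V = 153 − 81 − 4·45 + 4·156 = 516
Change in V: 516 − (-1352) = 1868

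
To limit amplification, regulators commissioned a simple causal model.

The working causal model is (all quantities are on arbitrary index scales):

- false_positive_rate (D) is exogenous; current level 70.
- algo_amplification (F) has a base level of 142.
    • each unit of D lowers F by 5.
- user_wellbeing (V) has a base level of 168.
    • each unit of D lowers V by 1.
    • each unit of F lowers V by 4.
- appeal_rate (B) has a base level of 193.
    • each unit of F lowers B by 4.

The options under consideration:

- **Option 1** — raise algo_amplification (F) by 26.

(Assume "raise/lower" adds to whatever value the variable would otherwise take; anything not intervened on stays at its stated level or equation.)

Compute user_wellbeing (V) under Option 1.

826

Option 1 (F + 26):
  D = 70
  F = 142 − 5·70 (+26 from intervention) = -182
  V = 168 − 70 − 4·(-182) = 826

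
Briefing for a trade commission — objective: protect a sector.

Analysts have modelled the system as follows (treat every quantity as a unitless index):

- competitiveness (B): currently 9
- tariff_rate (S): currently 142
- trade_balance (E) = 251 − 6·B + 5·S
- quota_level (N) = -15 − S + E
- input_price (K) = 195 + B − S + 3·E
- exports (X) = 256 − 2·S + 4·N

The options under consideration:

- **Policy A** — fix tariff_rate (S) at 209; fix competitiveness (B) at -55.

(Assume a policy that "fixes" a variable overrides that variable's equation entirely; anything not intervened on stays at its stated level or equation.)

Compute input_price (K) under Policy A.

4809

Policy A (S := 209, B := -55):
  B = -55
  S = 209
  E = 251 − 6·(-55) + 5·209 = 1626
  K = 195 + (-55) − 209 + 3·1626 = 4809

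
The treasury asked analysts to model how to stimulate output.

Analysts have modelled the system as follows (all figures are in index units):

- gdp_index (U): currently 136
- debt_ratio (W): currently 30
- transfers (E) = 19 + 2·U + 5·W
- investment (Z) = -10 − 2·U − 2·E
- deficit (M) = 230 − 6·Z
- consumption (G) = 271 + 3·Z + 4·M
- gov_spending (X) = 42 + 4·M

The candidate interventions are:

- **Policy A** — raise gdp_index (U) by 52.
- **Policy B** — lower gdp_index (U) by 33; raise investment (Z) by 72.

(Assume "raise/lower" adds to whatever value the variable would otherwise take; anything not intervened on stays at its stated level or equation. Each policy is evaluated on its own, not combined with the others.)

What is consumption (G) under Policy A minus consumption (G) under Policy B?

12222

Policy A (U + 52):
  U = 136 + 52 = 188
  W = 30
  E = 19 + 2·188 + 5·30 = 545
  Z = -10 − 2·188 − 2·545 = -1476
  M = 230 − 6·(-1476) = 9086
  G = 271 + 3·(-1476) + 4·9086 = 32187
Policy B (U − 33, Z + 72):
  U = 136 − 33 = 103
  W = 30
  E = 19 + 2·103 + 5·30 = 375
  Z = -10 − 2·103 − 2·375 (+72 from intervention) = -894
  M = 230 − 6·(-894) = 5594
  G = 271 + 3·(-894) + 4·5594 = 19965
G: 32187 − 19965 = 12222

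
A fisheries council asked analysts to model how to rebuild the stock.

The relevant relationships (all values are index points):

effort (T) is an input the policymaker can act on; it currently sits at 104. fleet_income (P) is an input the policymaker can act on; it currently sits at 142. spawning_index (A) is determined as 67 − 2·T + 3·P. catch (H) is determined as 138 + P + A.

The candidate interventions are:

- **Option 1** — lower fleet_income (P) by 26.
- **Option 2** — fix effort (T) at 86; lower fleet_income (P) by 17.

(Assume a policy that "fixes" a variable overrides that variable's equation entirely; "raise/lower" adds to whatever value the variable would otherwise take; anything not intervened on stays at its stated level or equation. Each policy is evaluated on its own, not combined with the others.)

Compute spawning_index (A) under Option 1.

207

Option 1 (P − 26):
  T = 104
  P = 142 − 26 = 116
  A = 67 − 2·104 + 3·116 = 207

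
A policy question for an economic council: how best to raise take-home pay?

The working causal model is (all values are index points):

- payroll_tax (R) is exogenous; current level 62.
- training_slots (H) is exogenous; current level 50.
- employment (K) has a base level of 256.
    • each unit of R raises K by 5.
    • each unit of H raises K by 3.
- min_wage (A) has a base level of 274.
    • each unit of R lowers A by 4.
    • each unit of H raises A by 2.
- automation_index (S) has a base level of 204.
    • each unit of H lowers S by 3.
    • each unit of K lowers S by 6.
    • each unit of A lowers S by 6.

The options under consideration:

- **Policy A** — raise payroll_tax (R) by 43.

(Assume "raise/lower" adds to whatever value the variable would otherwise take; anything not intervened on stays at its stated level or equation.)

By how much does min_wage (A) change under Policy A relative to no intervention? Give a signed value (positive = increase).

Baseline:
  R = 62
  H = 50
  A = 274 − 4·62 + 2·50 = 126
Policy A (R + 43):
  R = 62 + 43 = 105
  H = 50
  A = 274 − 4·105 + 2·50 = -46
Change in A: -46 − 126 = -172

-172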